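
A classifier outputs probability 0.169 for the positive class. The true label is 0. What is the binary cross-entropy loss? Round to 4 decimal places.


For y=0: Loss = -log(1-p)
= -log(1 - 0.169)
= -log(0.831)
= -(-0.1851)
= 0.1851

0.1851


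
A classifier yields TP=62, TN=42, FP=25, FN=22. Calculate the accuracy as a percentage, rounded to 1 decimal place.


Accuracy = (TP + TN) / (TP + TN + FP + FN) * 100
= (62 + 42) / (62 + 42 + 25 + 22)
= 104 / 151
= 0.6887
= 68.9%

68.9


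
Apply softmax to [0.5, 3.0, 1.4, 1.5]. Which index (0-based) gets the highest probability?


Softmax is a monotonic transformation, so it preserves the argmax.
We need to find the index of the maximum logit.
Index 0: 0.5
Index 1: 3.0
Index 2: 1.4
Index 3: 1.5
Maximum logit = 3.0 at index 1

1


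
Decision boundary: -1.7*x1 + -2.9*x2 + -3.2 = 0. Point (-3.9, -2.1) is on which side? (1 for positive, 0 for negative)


Compute -1.7 * -3.9 + -2.9 * -2.1 + -3.2
= 6.63 + 6.09 + -3.2
= 9.52
Since 9.52 >= 0, the point is on the positive side.

1


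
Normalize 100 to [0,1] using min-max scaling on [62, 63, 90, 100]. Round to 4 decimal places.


Min = 62, Max = 100
Range = 100 - 62 = 38
Scaled = (x - min) / (max - min)
= (100 - 62) / 38
= 38 / 38
= 1.0000

1.0000


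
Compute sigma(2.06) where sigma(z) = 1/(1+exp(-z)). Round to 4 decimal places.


sigmoid(z) = 1 / (1 + exp(-z))
exp(-(2.06)) = exp(-2.06) = 0.1275
1 + 0.1275 = 1.1275
1 / 1.1275 = 0.8870

0.8870


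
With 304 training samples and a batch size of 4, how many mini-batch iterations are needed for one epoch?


Iterations per epoch = dataset_size / batch_size
= 304 / 4
= 76

76


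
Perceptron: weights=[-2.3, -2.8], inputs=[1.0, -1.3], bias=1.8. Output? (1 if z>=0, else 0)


z = w . x + b
= -2.3*1.0 + -2.8*-1.3 + 1.8
= -2.3 + 3.64 + 1.8
= 1.34 + 1.8
= 3.14
Since z = 3.14 >= 0, output = 1

1


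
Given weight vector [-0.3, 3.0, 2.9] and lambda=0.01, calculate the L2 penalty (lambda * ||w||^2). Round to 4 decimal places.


Squaring each weight:
(-0.3)^2 = 0.09
3.0^2 = 9.0
2.9^2 = 8.41
Sum of squares = 17.5
Penalty = 0.01 * 17.5 = 0.1750

0.1750


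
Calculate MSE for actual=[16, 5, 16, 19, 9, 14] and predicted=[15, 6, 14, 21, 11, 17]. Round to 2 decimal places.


Differences: [1, -1, 2, -2, -2, -3]
Squared errors: [1, 1, 4, 4, 4, 9]
Sum of squared errors = 23
MSE = 23 / 6 = 3.83

3.83


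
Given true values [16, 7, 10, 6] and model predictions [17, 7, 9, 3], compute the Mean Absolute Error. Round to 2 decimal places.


Absolute errors: [1, 0, 1, 3]
Sum of absolute errors = 5
MAE = 5 / 4 = 1.25

1.25


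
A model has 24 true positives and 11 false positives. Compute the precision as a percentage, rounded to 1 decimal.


Precision = TP / (TP + FP) * 100
= 24 / (24 + 11)
= 24 / 35
= 0.6857
= 68.6%

68.6


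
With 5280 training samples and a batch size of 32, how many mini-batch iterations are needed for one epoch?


Iterations per epoch = dataset_size / batch_size
= 5280 / 32
= 165

165


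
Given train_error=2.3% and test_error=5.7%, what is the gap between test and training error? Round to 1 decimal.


Generalization gap = test_error - train_error
= 5.7 - 2.3
= 3.4%
A moderate gap.

3.4


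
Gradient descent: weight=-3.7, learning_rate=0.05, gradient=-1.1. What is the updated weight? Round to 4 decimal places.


w_new = w_old - lr * gradient
= -3.7 - 0.05 * -1.1
= -3.7 - (-0.055)
= -3.6450

-3.6450


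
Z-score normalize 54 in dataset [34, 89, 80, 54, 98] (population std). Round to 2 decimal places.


Mean = (34 + 89 + 80 + 54 + 98) / 5 = 71.0
Variance = sum((x_i - mean)^2) / n = 558.4
Std = sqrt(558.4) = 23.6305
Z = (x - mean) / std
= (54 - 71.0) / 23.6305
= -17.0 / 23.6305
= -0.72

-0.72


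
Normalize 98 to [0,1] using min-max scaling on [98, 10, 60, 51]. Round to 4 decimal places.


Min = 10, Max = 98
Range = 98 - 10 = 88
Scaled = (x - min) / (max - min)
= (98 - 10) / 88
= 88 / 88
= 1.0000

1.0000


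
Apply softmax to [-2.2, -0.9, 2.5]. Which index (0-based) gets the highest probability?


Softmax is a monotonic transformation, so it preserves the argmax.
We need to find the index of the maximum logit.
Index 0: -2.2
Index 1: -0.9
Index 2: 2.5
Maximum logit = 2.5 at index 2

2


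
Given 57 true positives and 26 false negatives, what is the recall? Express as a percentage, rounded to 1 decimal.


Recall = TP / (TP + FN) * 100
= 57 / (57 + 26)
= 57 / 83
= 0.6867
= 68.7%

68.7


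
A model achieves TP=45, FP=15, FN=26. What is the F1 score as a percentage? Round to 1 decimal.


Precision = TP / (TP + FP) = 45 / 60 = 0.75
Recall = TP / (TP + FN) = 45 / 71 = 0.6338
F1 = 2 * P * R / (P + R)
= 2 * 0.75 * 0.6338 / (0.75 + 0.6338)
= 0.9507 / 1.3838
= 0.687
As percentage: 68.7%

68.7


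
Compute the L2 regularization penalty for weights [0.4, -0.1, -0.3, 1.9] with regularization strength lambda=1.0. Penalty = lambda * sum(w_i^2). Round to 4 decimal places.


Squaring each weight:
0.4^2 = 0.16
(-0.1)^2 = 0.01
(-0.3)^2 = 0.09
1.9^2 = 3.61
Sum of squares = 3.87
Penalty = 1.0 * 3.87 = 3.8700

3.8700


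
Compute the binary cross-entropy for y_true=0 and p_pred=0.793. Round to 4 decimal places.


For y=0: Loss = -log(1-p)
= -log(1 - 0.793)
= -log(0.207)
= -(-1.575)
= 1.5750

1.5750


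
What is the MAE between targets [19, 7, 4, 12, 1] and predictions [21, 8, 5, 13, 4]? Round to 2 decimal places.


Absolute errors: [2, 1, 1, 1, 3]
Sum of absolute errors = 8
MAE = 8 / 5 = 1.60

1.60


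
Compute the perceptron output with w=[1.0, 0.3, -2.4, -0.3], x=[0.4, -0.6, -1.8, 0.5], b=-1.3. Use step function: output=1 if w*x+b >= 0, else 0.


z = w . x + b
= 1.0*0.4 + 0.3*-0.6 + -2.4*-1.8 + -0.3*0.5 + -1.3
= 0.4 + -0.18 + 4.32 + -0.15 + -1.3
= 4.39 + -1.3
= 3.09
Since z = 3.09 >= 0, output = 1

1


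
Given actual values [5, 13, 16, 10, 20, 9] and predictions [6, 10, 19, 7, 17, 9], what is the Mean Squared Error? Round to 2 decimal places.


Differences: [-1, 3, -3, 3, 3, 0]
Squared errors: [1, 9, 9, 9, 9, 0]
Sum of squared errors = 37
MSE = 37 / 6 = 6.17

6.17


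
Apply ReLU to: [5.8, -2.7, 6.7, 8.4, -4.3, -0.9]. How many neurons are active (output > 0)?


ReLU(x) = max(0, x) for each element:
ReLU(5.8) = 5.8
ReLU(-2.7) = 0
ReLU(6.7) = 6.7
ReLU(8.4) = 8.4
ReLU(-4.3) = 0
ReLU(-0.9) = 0
Active neurons (>0): 3

3


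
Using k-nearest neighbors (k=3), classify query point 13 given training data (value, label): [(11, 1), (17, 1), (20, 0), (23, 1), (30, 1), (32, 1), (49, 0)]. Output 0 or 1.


Distances from query 13:
Point 11 (class 1): distance = 2
Point 17 (class 1): distance = 4
Point 20 (class 0): distance = 7
K=3 nearest neighbors: classes = [1, 1, 0]
Votes for class 1: 2 / 3
Majority vote => class 1

1


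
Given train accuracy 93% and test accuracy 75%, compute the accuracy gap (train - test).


Gap = train_accuracy - test_accuracy
= 93 - 75
= 18%
This gap suggests the model is overfitting.

18


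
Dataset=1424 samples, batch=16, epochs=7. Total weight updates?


Iterations per epoch = 1424 / 16 = 89
Total updates = iterations_per_epoch * epochs
= 89 * 7
= 623

623


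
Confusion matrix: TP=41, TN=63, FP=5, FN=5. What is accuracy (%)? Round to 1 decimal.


Accuracy = (TP + TN) / (TP + TN + FP + FN) * 100
= (41 + 63) / (41 + 63 + 5 + 5)
= 104 / 114
= 0.9123
= 91.2%

91.2


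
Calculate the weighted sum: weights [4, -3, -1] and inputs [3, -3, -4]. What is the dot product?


Element-wise products:
4 * 3 = 12
-3 * -3 = 9
-1 * -4 = 4
Sum = 12 + 9 + 4
= 25

25


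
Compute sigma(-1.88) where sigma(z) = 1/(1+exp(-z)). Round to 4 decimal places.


sigmoid(z) = 1 / (1 + exp(-z))
exp(-(-1.88)) = exp(1.88) = 6.5535
1 + 6.5535 = 7.5535
1 / 7.5535 = 0.1324

0.1324


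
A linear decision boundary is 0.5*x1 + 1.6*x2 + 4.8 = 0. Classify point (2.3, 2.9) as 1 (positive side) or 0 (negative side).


Compute 0.5 * 2.3 + 1.6 * 2.9 + 4.8
= 1.15 + 4.64 + 4.8
= 10.59
Since 10.59 >= 0, the point is on the positive side.

1


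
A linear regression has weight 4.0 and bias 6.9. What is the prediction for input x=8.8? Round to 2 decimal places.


y = 4.0 * 8.8 + (6.9)
= 35.2 + (6.9)
= 42.10

42.10


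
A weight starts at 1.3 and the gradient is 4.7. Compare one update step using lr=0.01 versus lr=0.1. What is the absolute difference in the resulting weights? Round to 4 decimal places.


With lr=0.01: w_new = 1.3 - 0.01 * 4.7 = 1.253
With lr=0.1: w_new = 1.3 - 0.1 * 4.7 = 0.83
Absolute difference = |1.253 - 0.83|
= 0.4230

0.4230


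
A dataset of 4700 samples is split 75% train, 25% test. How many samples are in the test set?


Train samples = 4700 * 75% = 3525
Test samples = 4700 - 3525
= 1175

1175


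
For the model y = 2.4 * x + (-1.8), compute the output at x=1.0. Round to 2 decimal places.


y = 2.4 * 1.0 + (-1.8)
= 2.4 + (-1.8)
= 0.60

0.60


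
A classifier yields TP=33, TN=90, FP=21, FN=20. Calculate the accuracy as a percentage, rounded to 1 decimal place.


Accuracy = (TP + TN) / (TP + TN + FP + FN) * 100
= (33 + 90) / (33 + 90 + 21 + 20)
= 123 / 164
= 0.75
= 75.0%

75.0


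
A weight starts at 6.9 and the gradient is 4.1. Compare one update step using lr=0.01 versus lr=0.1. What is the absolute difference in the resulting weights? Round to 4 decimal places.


With lr=0.01: w_new = 6.9 - 0.01 * 4.1 = 6.859
With lr=0.1: w_new = 6.9 - 0.1 * 4.1 = 6.49
Absolute difference = |6.859 - 6.49|
= 0.3690

0.3690


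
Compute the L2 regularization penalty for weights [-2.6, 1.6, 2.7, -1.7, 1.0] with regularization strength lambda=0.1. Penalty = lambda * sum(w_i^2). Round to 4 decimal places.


Squaring each weight:
(-2.6)^2 = 6.76
1.6^2 = 2.56
2.7^2 = 7.29
(-1.7)^2 = 2.89
1.0^2 = 1.0
Sum of squares = 20.5
Penalty = 0.1 * 20.5 = 2.0500

2.0500


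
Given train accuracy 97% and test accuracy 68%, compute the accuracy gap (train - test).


Gap = train_accuracy - test_accuracy
= 97 - 68
= 29%
This large gap strongly indicates overfitting.

29


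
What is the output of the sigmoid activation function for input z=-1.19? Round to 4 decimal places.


sigmoid(z) = 1 / (1 + exp(-z))
exp(-(-1.19)) = exp(1.19) = 3.2871
1 + 3.2871 = 4.2871
1 / 4.2871 = 0.2333

0.2333


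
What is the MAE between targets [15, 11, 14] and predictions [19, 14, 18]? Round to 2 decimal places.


Absolute errors: [4, 3, 4]
Sum of absolute errors = 11
MAE = 11 / 3 = 3.67

3.67


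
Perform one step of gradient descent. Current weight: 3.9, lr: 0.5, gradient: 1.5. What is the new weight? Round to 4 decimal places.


w_new = w_old - lr * gradient
= 3.9 - 0.5 * 1.5
= 3.9 - (0.75)
= 3.1500

3.1500


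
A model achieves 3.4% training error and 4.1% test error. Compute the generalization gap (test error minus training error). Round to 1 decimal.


Generalization gap = test_error - train_error
= 4.1 - 3.4
= 0.7%
A small gap suggests good generalization.

0.7


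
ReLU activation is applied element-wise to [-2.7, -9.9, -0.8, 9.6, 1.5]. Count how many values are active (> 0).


ReLU(x) = max(0, x) for each element:
ReLU(-2.7) = 0
ReLU(-9.9) = 0
ReLU(-0.8) = 0
ReLU(9.6) = 9.6
ReLU(1.5) = 1.5
Active neurons (>0): 2

2


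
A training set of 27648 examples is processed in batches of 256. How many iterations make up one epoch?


Iterations per epoch = dataset_size / batch_size
= 27648 / 256
= 108

108


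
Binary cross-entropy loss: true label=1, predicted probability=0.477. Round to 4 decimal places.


For y=1: Loss = -log(p)
= -log(0.477)
= -(-0.7402)
= 0.7402

0.7402


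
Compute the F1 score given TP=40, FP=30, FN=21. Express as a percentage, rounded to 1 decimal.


Precision = TP / (TP + FP) = 40 / 70 = 0.5714
Recall = TP / (TP + FN) = 40 / 61 = 0.6557
F1 = 2 * P * R / (P + R)
= 2 * 0.5714 * 0.6557 / (0.5714 + 0.6557)
= 0.7494 / 1.2272
= 0.6107
As percentage: 61.1%

61.1


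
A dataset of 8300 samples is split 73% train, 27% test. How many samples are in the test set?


Train samples = 8300 * 73% = 6059
Test samples = 8300 - 6059
= 2241

2241


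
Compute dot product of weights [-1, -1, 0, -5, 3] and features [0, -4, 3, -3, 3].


Element-wise products:
-1 * 0 = 0
-1 * -4 = 4
0 * 3 = 0
-5 * -3 = 15
3 * 3 = 9
Sum = 0 + 4 + 0 + 15 + 9
= 28

28


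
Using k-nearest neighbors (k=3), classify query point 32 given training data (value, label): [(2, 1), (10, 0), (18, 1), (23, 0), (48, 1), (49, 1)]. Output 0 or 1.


Distances from query 32:
Point 23 (class 0): distance = 9
Point 18 (class 1): distance = 14
Point 48 (class 1): distance = 16
K=3 nearest neighbors: classes = [0, 1, 1]
Votes for class 1: 2 / 3
Majority vote => class 1

1


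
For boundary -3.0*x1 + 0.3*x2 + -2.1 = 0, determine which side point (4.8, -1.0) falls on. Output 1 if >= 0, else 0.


Compute -3.0 * 4.8 + 0.3 * -1.0 + -2.1
= -14.4 + -0.3 + -2.1
= -16.8
Since -16.8 < 0, the point is on the negative side.

0


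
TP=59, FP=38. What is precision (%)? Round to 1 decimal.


Precision = TP / (TP + FP) * 100
= 59 / (59 + 38)
= 59 / 97
= 0.6082
= 60.8%

60.8


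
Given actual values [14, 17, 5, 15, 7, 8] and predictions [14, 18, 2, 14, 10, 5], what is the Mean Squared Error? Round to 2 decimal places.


Differences: [0, -1, 3, 1, -3, 3]
Squared errors: [0, 1, 9, 1, 9, 9]
Sum of squared errors = 29
MSE = 29 / 6 = 4.83

4.83


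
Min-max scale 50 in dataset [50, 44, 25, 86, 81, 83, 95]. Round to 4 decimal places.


Min = 25, Max = 95
Range = 95 - 25 = 70
Scaled = (x - min) / (max - min)
= (50 - 25) / 70
= 25 / 70
= 0.3571

0.3571


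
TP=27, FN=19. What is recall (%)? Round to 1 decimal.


Recall = TP / (TP + FN) * 100
= 27 / (27 + 19)
= 27 / 46
= 0.587
= 58.7%

58.7


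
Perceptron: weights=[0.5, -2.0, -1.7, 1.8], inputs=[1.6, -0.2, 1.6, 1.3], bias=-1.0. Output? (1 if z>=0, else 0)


z = w . x + b
= 0.5*1.6 + -2.0*-0.2 + -1.7*1.6 + 1.8*1.3 + -1.0
= 0.8 + 0.4 + -2.72 + 2.34 + -1.0
= 0.82 + -1.0
= -0.18
Since z = -0.18 < 0, output = 0

0


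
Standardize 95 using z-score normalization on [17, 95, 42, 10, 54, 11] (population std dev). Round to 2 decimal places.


Mean = (17 + 95 + 42 + 10 + 54 + 11) / 6 = 38.1667
Variance = sum((x_i - mean)^2) / n = 912.4722
Std = sqrt(912.4722) = 30.2072
Z = (x - mean) / std
= (95 - 38.1667) / 30.2072
= 56.8333 / 30.2072
= 1.88

1.88


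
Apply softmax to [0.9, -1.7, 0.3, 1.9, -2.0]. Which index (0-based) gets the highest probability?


Softmax is a monotonic transformation, so it preserves the argmax.
We need to find the index of the maximum logit.
Index 0: 0.9
Index 1: -1.7
Index 2: 0.3
Index 3: 1.9
Index 4: -2.0
Maximum logit = 1.9 at index 3

3


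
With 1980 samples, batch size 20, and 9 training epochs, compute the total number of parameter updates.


Iterations per epoch = 1980 / 20 = 99
Total updates = iterations_per_epoch * epochs
= 99 * 9
= 891

891


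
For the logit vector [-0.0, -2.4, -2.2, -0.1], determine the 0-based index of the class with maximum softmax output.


Softmax is a monotonic transformation, so it preserves the argmax.
We need to find the index of the maximum logit.
Index 0: -0.0
Index 1: -2.4
Index 2: -2.2
Index 3: -0.1
Maximum logit = -0.0 at index 0

0


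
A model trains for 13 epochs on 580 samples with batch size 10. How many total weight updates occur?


Iterations per epoch = 580 / 10 = 58
Total updates = iterations_per_epoch * epochs
= 58 * 13
= 754

754


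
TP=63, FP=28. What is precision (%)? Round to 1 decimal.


Precision = TP / (TP + FP) * 100
= 63 / (63 + 28)
= 63 / 91
= 0.6923
= 69.2%

69.2


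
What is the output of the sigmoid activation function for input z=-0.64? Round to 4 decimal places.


sigmoid(z) = 1 / (1 + exp(-z))
exp(-(-0.64)) = exp(0.64) = 1.8965
1 + 1.8965 = 2.8965
1 / 2.8965 = 0.3452

0.3452


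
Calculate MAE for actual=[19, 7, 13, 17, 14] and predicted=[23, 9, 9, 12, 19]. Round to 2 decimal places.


Absolute errors: [4, 2, 4, 5, 5]
Sum of absolute errors = 20
MAE = 20 / 5 = 4.00

4.00


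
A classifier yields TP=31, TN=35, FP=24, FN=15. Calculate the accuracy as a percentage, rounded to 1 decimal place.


Accuracy = (TP + TN) / (TP + TN + FP + FN) * 100
= (31 + 35) / (31 + 35 + 24 + 15)
= 66 / 105
= 0.6286
= 62.9%

62.9


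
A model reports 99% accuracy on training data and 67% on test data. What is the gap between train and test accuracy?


Gap = train_accuracy - test_accuracy
= 99 - 67
= 32%
This large gap strongly indicates overfitting.

32


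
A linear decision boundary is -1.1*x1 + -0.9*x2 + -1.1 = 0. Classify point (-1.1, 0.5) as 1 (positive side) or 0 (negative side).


Compute -1.1 * -1.1 + -0.9 * 0.5 + -1.1
= 1.21 + -0.45 + -1.1
= -0.34
Since -0.34 < 0, the point is on the negative side.

0


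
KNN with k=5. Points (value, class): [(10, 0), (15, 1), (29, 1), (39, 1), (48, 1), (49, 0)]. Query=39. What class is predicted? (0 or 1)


Distances from query 39:
Point 39 (class 1): distance = 0
Point 48 (class 1): distance = 9
Point 49 (class 0): distance = 10
Point 29 (class 1): distance = 10
Point 15 (class 1): distance = 24
K=5 nearest neighbors: classes = [1, 1, 0, 1, 1]
Votes for class 1: 4 / 5
Majority vote => class 1

1


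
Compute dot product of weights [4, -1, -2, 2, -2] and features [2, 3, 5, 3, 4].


Element-wise products:
4 * 2 = 8
-1 * 3 = -3
-2 * 5 = -10
2 * 3 = 6
-2 * 4 = -8
Sum = 8 + -3 + -10 + 6 + -8
= -7

-7


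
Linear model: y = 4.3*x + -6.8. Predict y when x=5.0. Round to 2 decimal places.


y = 4.3 * 5.0 + (-6.8)
= 21.5 + (-6.8)
= 14.70

14.70


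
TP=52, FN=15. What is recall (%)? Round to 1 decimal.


Recall = TP / (TP + FN) * 100
= 52 / (52 + 15)
= 52 / 67
= 0.7761
= 77.6%

77.6


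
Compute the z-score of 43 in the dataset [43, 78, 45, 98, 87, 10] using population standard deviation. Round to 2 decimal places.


Mean = (43 + 78 + 45 + 98 + 87 + 10) / 6 = 60.1667
Variance = sum((x_i - mean)^2) / n = 918.4722
Std = sqrt(918.4722) = 30.3063
Z = (x - mean) / std
= (43 - 60.1667) / 30.3063
= -17.1667 / 30.3063
= -0.57

-0.57


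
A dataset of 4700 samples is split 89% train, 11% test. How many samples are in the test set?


Train samples = 4700 * 89% = 4183
Test samples = 4700 - 4183
= 517

517


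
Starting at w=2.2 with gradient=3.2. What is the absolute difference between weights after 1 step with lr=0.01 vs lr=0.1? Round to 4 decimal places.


With lr=0.01: w_new = 2.2 - 0.01 * 3.2 = 2.168
With lr=0.1: w_new = 2.2 - 0.1 * 3.2 = 1.88
Absolute difference = |2.168 - 1.88|
= 0.2880

0.2880


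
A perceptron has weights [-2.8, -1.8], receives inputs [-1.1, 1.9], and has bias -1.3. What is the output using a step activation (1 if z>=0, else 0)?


z = w . x + b
= -2.8*-1.1 + -1.8*1.9 + -1.3
= 3.08 + -3.42 + -1.3
= -0.34 + -1.3
= -1.64
Since z = -1.64 < 0, output = 0

0


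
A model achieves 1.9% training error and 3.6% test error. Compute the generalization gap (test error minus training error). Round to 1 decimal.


Generalization gap = test_error - train_error
= 3.6 - 1.9
= 1.7%
A small gap suggests good generalization.

1.7


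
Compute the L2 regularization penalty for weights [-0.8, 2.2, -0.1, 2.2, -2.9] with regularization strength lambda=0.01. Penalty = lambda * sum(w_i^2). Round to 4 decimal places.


Squaring each weight:
(-0.8)^2 = 0.64
2.2^2 = 4.84
(-0.1)^2 = 0.01
2.2^2 = 4.84
(-2.9)^2 = 8.41
Sum of squares = 18.74
Penalty = 0.01 * 18.74 = 0.1874

0.1874


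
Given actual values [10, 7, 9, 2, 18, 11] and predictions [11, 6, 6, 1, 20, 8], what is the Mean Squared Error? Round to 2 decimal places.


Differences: [-1, 1, 3, 1, -2, 3]
Squared errors: [1, 1, 9, 1, 4, 9]
Sum of squared errors = 25
MSE = 25 / 6 = 4.17

4.17


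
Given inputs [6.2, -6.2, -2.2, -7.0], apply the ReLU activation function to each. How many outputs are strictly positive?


ReLU(x) = max(0, x) for each element:
ReLU(6.2) = 6.2
ReLU(-6.2) = 0
ReLU(-2.2) = 0
ReLU(-7.0) = 0
Active neurons (>0): 1

1


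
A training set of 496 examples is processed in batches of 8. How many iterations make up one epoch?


Iterations per epoch = dataset_size / batch_size
= 496 / 8
= 62

62


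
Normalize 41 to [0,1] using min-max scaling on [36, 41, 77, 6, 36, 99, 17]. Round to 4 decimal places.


Min = 6, Max = 99
Range = 99 - 6 = 93
Scaled = (x - min) / (max - min)
= (41 - 6) / 93
= 35 / 93
= 0.3763

0.3763


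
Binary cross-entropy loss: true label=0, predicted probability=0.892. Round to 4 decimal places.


For y=0: Loss = -log(1-p)
= -log(1 - 0.892)
= -log(0.108)
= -(-2.2256)
= 2.2256

2.2256


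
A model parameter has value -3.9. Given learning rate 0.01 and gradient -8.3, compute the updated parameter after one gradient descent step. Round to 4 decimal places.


w_new = w_old - lr * gradient
= -3.9 - 0.01 * -8.3
= -3.9 - (-0.083)
= -3.8170

-3.8170


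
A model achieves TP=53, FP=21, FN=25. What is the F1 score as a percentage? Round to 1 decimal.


Precision = TP / (TP + FP) = 53 / 74 = 0.7162
Recall = TP / (TP + FN) = 53 / 78 = 0.6795
F1 = 2 * P * R / (P + R)
= 2 * 0.7162 * 0.6795 / (0.7162 + 0.6795)
= 0.9733 / 1.3957
= 0.6974
As percentage: 69.7%

69.7


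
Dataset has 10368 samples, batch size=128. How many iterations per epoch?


Iterations per epoch = dataset_size / batch_size
= 10368 / 128
= 81

81


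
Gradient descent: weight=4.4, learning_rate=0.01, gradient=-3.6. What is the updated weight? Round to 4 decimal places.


w_new = w_old - lr * gradient
= 4.4 - 0.01 * -3.6
= 4.4 - (-0.036)
= 4.4360

4.4360


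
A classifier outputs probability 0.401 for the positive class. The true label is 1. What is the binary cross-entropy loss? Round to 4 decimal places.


For y=1: Loss = -log(p)
= -log(0.401)
= -(-0.9138)
= 0.9138

0.9138


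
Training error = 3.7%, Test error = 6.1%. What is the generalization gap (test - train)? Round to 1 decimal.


Generalization gap = test_error - train_error
= 6.1 - 3.7
= 2.4%
A moderate gap.

2.4


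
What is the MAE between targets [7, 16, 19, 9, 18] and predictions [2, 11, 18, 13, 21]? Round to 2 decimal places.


Absolute errors: [5, 5, 1, 4, 3]
Sum of absolute errors = 18
MAE = 18 / 5 = 3.60

3.60


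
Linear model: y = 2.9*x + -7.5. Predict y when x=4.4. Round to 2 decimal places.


y = 2.9 * 4.4 + (-7.5)
= 12.76 + (-7.5)
= 5.26

5.26


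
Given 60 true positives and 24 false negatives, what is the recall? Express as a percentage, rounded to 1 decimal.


Recall = TP / (TP + FN) * 100
= 60 / (60 + 24)
= 60 / 84
= 0.7143
= 71.4%

71.4


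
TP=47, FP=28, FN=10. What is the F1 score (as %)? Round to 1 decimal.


Precision = TP / (TP + FP) = 47 / 75 = 0.6267
Recall = TP / (TP + FN) = 47 / 57 = 0.8246
F1 = 2 * P * R / (P + R)
= 2 * 0.6267 * 0.8246 / (0.6267 + 0.8246)
= 1.0335 / 1.4512
= 0.7121
As percentage: 71.2%

71.2


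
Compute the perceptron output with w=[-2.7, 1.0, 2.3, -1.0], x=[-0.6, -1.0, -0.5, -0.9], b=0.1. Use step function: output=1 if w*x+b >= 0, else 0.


z = w . x + b
= -2.7*-0.6 + 1.0*-1.0 + 2.3*-0.5 + -1.0*-0.9 + 0.1
= 1.62 + -1.0 + -1.15 + 0.9 + 0.1
= 0.37 + 0.1
= 0.47
Since z = 0.47 >= 0, output = 1

1


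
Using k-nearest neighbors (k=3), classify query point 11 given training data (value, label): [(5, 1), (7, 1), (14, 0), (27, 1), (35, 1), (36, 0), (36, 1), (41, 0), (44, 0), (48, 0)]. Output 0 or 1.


Distances from query 11:
Point 14 (class 0): distance = 3
Point 7 (class 1): distance = 4
Point 5 (class 1): distance = 6
K=3 nearest neighbors: classes = [0, 1, 1]
Votes for class 1: 2 / 3
Majority vote => class 1

1


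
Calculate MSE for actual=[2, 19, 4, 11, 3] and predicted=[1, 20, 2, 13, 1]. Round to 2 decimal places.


Differences: [1, -1, 2, -2, 2]
Squared errors: [1, 1, 4, 4, 4]
Sum of squared errors = 14
MSE = 14 / 5 = 2.80

2.80


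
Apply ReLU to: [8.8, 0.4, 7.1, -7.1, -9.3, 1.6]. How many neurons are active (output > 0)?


ReLU(x) = max(0, x) for each element:
ReLU(8.8) = 8.8
ReLU(0.4) = 0.4
ReLU(7.1) = 7.1
ReLU(-7.1) = 0
ReLU(-9.3) = 0
ReLU(1.6) = 1.6
Active neurons (>0): 4

4


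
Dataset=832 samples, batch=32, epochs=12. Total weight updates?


Iterations per epoch = 832 / 32 = 26
Total updates = iterations_per_epoch * epochs
= 26 * 12
= 312

312


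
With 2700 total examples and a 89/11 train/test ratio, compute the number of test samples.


Train samples = 2700 * 89% = 2403
Test samples = 2700 - 2403
= 297

297


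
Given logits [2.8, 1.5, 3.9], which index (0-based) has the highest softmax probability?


Softmax is a monotonic transformation, so it preserves the argmax.
We need to find the index of the maximum logit.
Index 0: 2.8
Index 1: 1.5
Index 2: 3.9
Maximum logit = 3.9 at index 2

2


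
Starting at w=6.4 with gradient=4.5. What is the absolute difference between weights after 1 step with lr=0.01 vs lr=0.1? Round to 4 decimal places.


With lr=0.01: w_new = 6.4 - 0.01 * 4.5 = 6.355
With lr=0.1: w_new = 6.4 - 0.1 * 4.5 = 5.95
Absolute difference = |6.355 - 5.95|
= 0.4050

0.4050


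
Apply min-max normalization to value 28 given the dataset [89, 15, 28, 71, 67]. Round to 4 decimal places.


Min = 15, Max = 89
Range = 89 - 15 = 74
Scaled = (x - min) / (max - min)
= (28 - 15) / 74
= 13 / 74
= 0.1757

0.1757


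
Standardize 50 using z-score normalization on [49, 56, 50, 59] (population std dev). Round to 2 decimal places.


Mean = (49 + 56 + 50 + 59) / 4 = 53.5
Variance = sum((x_i - mean)^2) / n = 17.25
Std = sqrt(17.25) = 4.1533
Z = (x - mean) / std
= (50 - 53.5) / 4.1533
= -3.5 / 4.1533
= -0.84

-0.84


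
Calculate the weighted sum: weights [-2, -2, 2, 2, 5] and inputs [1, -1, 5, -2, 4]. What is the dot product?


Element-wise products:
-2 * 1 = -2
-2 * -1 = 2
2 * 5 = 10
2 * -2 = -4
5 * 4 = 20
Sum = -2 + 2 + 10 + -4 + 20
= 26

26


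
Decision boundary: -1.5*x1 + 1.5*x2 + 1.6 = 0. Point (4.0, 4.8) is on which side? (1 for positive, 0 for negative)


Compute -1.5 * 4.0 + 1.5 * 4.8 + 1.6
= -6.0 + 7.2 + 1.6
= 2.8
Since 2.8 >= 0, the point is on the positive side.

1


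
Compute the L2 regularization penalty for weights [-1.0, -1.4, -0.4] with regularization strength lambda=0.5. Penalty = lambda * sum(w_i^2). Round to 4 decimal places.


Squaring each weight:
(-1.0)^2 = 1.0
(-1.4)^2 = 1.96
(-0.4)^2 = 0.16
Sum of squares = 3.12
Penalty = 0.5 * 3.12 = 1.5600

1.5600


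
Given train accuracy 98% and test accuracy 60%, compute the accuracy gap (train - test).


Gap = train_accuracy - test_accuracy
= 98 - 60
= 38%
This large gap strongly indicates overfitting.

38


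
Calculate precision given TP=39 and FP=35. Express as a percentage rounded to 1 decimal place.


Precision = TP / (TP + FP) * 100
= 39 / (39 + 35)
= 39 / 74
= 0.527
= 52.7%

52.7


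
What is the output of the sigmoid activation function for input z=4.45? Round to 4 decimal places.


sigmoid(z) = 1 / (1 + exp(-z))
exp(-(4.45)) = exp(-4.45) = 0.0117
1 + 0.0117 = 1.0117
1 / 1.0117 = 0.9885

0.9885


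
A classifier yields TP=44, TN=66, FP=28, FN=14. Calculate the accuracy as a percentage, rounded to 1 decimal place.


Accuracy = (TP + TN) / (TP + TN + FP + FN) * 100
= (44 + 66) / (44 + 66 + 28 + 14)
= 110 / 152
= 0.7237
= 72.4%

72.4


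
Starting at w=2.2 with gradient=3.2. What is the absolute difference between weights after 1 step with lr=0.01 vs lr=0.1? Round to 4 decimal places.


With lr=0.01: w_new = 2.2 - 0.01 * 3.2 = 2.168
With lr=0.1: w_new = 2.2 - 0.1 * 3.2 = 1.88
Absolute difference = |2.168 - 1.88|
= 0.2880

0.2880


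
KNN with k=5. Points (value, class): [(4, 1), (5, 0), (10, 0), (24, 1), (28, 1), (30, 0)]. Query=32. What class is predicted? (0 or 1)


Distances from query 32:
Point 30 (class 0): distance = 2
Point 28 (class 1): distance = 4
Point 24 (class 1): distance = 8
Point 10 (class 0): distance = 22
Point 5 (class 0): distance = 27
K=5 nearest neighbors: classes = [0, 1, 1, 0, 0]
Votes for class 1: 2 / 5
Majority vote => class 0

0


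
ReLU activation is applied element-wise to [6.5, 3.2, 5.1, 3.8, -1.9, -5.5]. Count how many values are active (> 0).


ReLU(x) = max(0, x) for each element:
ReLU(6.5) = 6.5
ReLU(3.2) = 3.2
ReLU(5.1) = 5.1
ReLU(3.8) = 3.8
ReLU(-1.9) = 0
ReLU(-5.5) = 0
Active neurons (>0): 4

4


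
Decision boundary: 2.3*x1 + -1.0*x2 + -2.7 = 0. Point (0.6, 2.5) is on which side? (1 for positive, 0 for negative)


Compute 2.3 * 0.6 + -1.0 * 2.5 + -2.7
= 1.38 + -2.5 + -2.7
= -3.82
Since -3.82 < 0, the point is on the negative side.

0


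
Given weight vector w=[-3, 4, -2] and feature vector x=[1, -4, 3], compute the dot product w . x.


Element-wise products:
-3 * 1 = -3
4 * -4 = -16
-2 * 3 = -6
Sum = -3 + -16 + -6
= -25

-25


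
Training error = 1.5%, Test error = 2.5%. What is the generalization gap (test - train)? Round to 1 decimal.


Generalization gap = test_error - train_error
= 2.5 - 1.5
= 1.0%
A small gap suggests good generalization.

1.0


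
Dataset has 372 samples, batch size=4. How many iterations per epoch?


Iterations per epoch = dataset_size / batch_size
= 372 / 4
= 93

93


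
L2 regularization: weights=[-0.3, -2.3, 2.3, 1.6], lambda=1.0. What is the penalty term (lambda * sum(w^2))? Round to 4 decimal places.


Squaring each weight:
(-0.3)^2 = 0.09
(-2.3)^2 = 5.29
2.3^2 = 5.29
1.6^2 = 2.56
Sum of squares = 13.23
Penalty = 1.0 * 13.23 = 13.2300

13.2300


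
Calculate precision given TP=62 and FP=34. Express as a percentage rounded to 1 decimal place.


Precision = TP / (TP + FP) * 100
= 62 / (62 + 34)
= 62 / 96
= 0.6458
= 64.6%

64.6


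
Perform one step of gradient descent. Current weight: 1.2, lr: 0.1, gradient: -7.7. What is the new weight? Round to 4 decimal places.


w_new = w_old - lr * gradient
= 1.2 - 0.1 * -7.7
= 1.2 - (-0.77)
= 1.9700

1.9700


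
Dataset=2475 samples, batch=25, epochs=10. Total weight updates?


Iterations per epoch = 2475 / 25 = 99
Total updates = iterations_per_epoch * epochs
= 99 * 10
= 990

990


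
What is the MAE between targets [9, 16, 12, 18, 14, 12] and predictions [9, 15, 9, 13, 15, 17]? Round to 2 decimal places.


Absolute errors: [0, 1, 3, 5, 1, 5]
Sum of absolute errors = 15
MAE = 15 / 6 = 2.50

2.50


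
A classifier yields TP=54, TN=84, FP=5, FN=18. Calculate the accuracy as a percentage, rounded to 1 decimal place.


Accuracy = (TP + TN) / (TP + TN + FP + FN) * 100
= (54 + 84) / (54 + 84 + 5 + 18)
= 138 / 161
= 0.8571
= 85.7%

85.7


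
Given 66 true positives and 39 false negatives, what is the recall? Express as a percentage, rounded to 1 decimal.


Recall = TP / (TP + FN) * 100
= 66 / (66 + 39)
= 66 / 105
= 0.6286
= 62.9%

62.9


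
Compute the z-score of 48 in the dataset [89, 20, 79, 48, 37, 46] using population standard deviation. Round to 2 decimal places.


Mean = (89 + 20 + 79 + 48 + 37 + 46) / 6 = 53.1667
Variance = sum((x_i - mean)^2) / n = 565.1389
Std = sqrt(565.1389) = 23.7727
Z = (x - mean) / std
= (48 - 53.1667) / 23.7727
= -5.1667 / 23.7727
= -0.22

-0.22


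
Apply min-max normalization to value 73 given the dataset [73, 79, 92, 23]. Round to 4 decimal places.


Min = 23, Max = 92
Range = 92 - 23 = 69
Scaled = (x - min) / (max - min)
= (73 - 23) / 69
= 50 / 69
= 0.7246

0.7246


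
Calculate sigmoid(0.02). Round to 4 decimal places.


sigmoid(z) = 1 / (1 + exp(-z))
exp(-(0.02)) = exp(-0.02) = 0.9802
1 + 0.9802 = 1.9802
1 / 1.9802 = 0.5050

0.5050


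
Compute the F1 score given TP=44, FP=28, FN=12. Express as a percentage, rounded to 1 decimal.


Precision = TP / (TP + FP) = 44 / 72 = 0.6111
Recall = TP / (TP + FN) = 44 / 56 = 0.7857
F1 = 2 * P * R / (P + R)
= 2 * 0.6111 * 0.7857 / (0.6111 + 0.7857)
= 0.9603 / 1.3968
= 0.6875
As percentage: 68.8%

68.8


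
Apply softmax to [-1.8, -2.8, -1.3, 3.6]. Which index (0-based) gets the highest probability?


Softmax is a monotonic transformation, so it preserves the argmax.
We need to find the index of the maximum logit.
Index 0: -1.8
Index 1: -2.8
Index 2: -1.3
Index 3: 3.6
Maximum logit = 3.6 at index 3

3


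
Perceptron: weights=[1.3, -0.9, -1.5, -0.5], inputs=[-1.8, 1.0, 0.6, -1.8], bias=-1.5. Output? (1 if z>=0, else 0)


z = w . x + b
= 1.3*-1.8 + -0.9*1.0 + -1.5*0.6 + -0.5*-1.8 + -1.5
= -2.34 + -0.9 + -0.9 + 0.9 + -1.5
= -3.24 + -1.5
= -4.74
Since z = -4.74 < 0, output = 0

0


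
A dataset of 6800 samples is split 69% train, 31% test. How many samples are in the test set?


Train samples = 6800 * 69% = 4692
Test samples = 6800 - 4692
= 2108

2108


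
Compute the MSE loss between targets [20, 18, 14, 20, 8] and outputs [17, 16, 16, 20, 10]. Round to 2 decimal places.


Differences: [3, 2, -2, 0, -2]
Squared errors: [9, 4, 4, 0, 4]
Sum of squared errors = 21
MSE = 21 / 5 = 4.20

4.20


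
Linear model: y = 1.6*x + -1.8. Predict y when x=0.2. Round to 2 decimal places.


y = 1.6 * 0.2 + (-1.8)
= 0.32 + (-1.8)
= -1.48

-1.48


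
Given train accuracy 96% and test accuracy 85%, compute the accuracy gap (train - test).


Gap = train_accuracy - test_accuracy
= 96 - 85
= 11%
This gap suggests the model is overfitting.

11


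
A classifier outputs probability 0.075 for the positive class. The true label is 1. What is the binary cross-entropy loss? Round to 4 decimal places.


For y=1: Loss = -log(p)
= -log(0.075)
= -(-2.5903)
= 2.5903

2.5903


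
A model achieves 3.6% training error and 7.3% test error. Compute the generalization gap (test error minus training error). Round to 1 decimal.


Generalization gap = test_error - train_error
= 7.3 - 3.6
= 3.7%
A moderate gap.

3.7


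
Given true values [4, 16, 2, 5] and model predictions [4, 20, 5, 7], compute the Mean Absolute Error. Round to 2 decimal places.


Absolute errors: [0, 4, 3, 2]
Sum of absolute errors = 9
MAE = 9 / 4 = 2.25

2.25


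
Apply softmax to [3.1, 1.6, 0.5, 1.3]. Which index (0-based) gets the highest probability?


Softmax is a monotonic transformation, so it preserves the argmax.
We need to find the index of the maximum logit.
Index 0: 3.1
Index 1: 1.6
Index 2: 0.5
Index 3: 1.3
Maximum logit = 3.1 at index 0

0


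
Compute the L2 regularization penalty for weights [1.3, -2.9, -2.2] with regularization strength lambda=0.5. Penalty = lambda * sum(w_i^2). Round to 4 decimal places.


Squaring each weight:
1.3^2 = 1.69
(-2.9)^2 = 8.41
(-2.2)^2 = 4.84
Sum of squares = 14.94
Penalty = 0.5 * 14.94 = 7.4700

7.4700


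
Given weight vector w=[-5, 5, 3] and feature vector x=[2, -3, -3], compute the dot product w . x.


Element-wise products:
-5 * 2 = -10
5 * -3 = -15
3 * -3 = -9
Sum = -10 + -15 + -9
= -34

-34


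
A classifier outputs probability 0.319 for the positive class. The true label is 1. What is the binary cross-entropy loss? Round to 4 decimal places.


For y=1: Loss = -log(p)
= -log(0.319)
= -(-1.1426)
= 1.1426

1.1426


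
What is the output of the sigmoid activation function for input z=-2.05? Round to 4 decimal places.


sigmoid(z) = 1 / (1 + exp(-z))
exp(-(-2.05)) = exp(2.05) = 7.7679
1 + 7.7679 = 8.7679
1 / 8.7679 = 0.1141

0.1141


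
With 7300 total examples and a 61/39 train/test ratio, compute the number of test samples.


Train samples = 7300 * 61% = 4453
Test samples = 7300 - 4453
= 2847

2847


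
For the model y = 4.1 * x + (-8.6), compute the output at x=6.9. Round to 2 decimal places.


y = 4.1 * 6.9 + (-8.6)
= 28.29 + (-8.6)
= 19.69

19.69


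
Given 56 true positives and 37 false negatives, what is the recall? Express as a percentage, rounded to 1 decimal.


Recall = TP / (TP + FN) * 100
= 56 / (56 + 37)
= 56 / 93
= 0.6022
= 60.2%

60.2


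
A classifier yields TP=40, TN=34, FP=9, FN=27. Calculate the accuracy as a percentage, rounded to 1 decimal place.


Accuracy = (TP + TN) / (TP + TN + FP + FN) * 100
= (40 + 34) / (40 + 34 + 9 + 27)
= 74 / 110
= 0.6727
= 67.3%

67.3


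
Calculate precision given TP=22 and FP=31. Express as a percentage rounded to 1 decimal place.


Precision = TP / (TP + FP) * 100
= 22 / (22 + 31)
= 22 / 53
= 0.4151
= 41.5%

41.5


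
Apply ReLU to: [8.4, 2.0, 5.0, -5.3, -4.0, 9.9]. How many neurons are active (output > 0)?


ReLU(x) = max(0, x) for each element:
ReLU(8.4) = 8.4
ReLU(2.0) = 2.0
ReLU(5.0) = 5.0
ReLU(-5.3) = 0
ReLU(-4.0) = 0
ReLU(9.9) = 9.9
Active neurons (>0): 4

4


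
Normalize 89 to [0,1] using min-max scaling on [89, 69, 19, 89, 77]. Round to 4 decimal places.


Min = 19, Max = 89
Range = 89 - 19 = 70
Scaled = (x - min) / (max - min)
= (89 - 19) / 70
= 70 / 70
= 1.0000

1.0000


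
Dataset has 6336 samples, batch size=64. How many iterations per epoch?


Iterations per epoch = dataset_size / batch_size
= 6336 / 64
= 99

99


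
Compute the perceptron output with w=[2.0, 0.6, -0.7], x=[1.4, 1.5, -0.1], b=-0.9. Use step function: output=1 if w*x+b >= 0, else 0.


z = w . x + b
= 2.0*1.4 + 0.6*1.5 + -0.7*-0.1 + -0.9
= 2.8 + 0.9 + 0.07 + -0.9
= 3.77 + -0.9
= 2.87
Since z = 2.87 >= 0, output = 1

1


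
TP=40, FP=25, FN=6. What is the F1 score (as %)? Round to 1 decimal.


Precision = TP / (TP + FP) = 40 / 65 = 0.6154
Recall = TP / (TP + FN) = 40 / 46 = 0.8696
F1 = 2 * P * R / (P + R)
= 2 * 0.6154 * 0.8696 / (0.6154 + 0.8696)
= 1.0702 / 1.4849
= 0.7207
As percentage: 72.1%

72.1


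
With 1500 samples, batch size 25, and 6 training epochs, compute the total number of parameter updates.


Iterations per epoch = 1500 / 25 = 60
Total updates = iterations_per_epoch * epochs
= 60 * 6
= 360

360


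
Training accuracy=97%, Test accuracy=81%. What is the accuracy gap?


Gap = train_accuracy - test_accuracy
= 97 - 81
= 16%
This gap suggests the model is overfitting.

16


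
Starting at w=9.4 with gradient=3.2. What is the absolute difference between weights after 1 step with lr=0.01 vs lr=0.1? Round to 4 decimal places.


With lr=0.01: w_new = 9.4 - 0.01 * 3.2 = 9.368
With lr=0.1: w_new = 9.4 - 0.1 * 3.2 = 9.08
Absolute difference = |9.368 - 9.08|
= 0.2880

0.2880


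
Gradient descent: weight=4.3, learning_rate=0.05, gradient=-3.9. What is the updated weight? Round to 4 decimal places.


w_new = w_old - lr * gradient
= 4.3 - 0.05 * -3.9
= 4.3 - (-0.195)
= 4.4950

4.4950


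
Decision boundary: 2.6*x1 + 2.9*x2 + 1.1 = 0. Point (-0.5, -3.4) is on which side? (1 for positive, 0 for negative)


Compute 2.6 * -0.5 + 2.9 * -3.4 + 1.1
= -1.3 + -9.86 + 1.1
= -10.06
Since -10.06 < 0, the point is on the negative side.

0


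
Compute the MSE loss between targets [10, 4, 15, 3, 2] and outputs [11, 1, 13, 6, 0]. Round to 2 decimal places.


Differences: [-1, 3, 2, -3, 2]
Squared errors: [1, 9, 4, 9, 4]
Sum of squared errors = 27
MSE = 27 / 5 = 5.40

5.40


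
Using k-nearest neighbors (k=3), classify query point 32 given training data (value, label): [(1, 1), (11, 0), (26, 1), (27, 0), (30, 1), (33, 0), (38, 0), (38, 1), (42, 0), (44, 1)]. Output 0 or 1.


Distances from query 32:
Point 33 (class 0): distance = 1
Point 30 (class 1): distance = 2
Point 27 (class 0): distance = 5
K=3 nearest neighbors: classes = [0, 1, 0]
Votes for class 1: 1 / 3
Majority vote => class 0

0


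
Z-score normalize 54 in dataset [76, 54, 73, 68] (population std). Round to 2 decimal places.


Mean = (76 + 54 + 73 + 68) / 4 = 67.75
Variance = sum((x_i - mean)^2) / n = 71.1875
Std = sqrt(71.1875) = 8.4373
Z = (x - mean) / std
= (54 - 67.75) / 8.4373
= -13.75 / 8.4373
= -1.63

-1.63


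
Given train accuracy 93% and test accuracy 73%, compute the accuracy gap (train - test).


Gap = train_accuracy - test_accuracy
= 93 - 73
= 20%
This gap suggests the model is overfitting.

20


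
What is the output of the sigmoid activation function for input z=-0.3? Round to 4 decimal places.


sigmoid(z) = 1 / (1 + exp(-z))
exp(-(-0.3)) = exp(0.3) = 1.3499
1 + 1.3499 = 2.3499
1 / 2.3499 = 0.4256

0.4256
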